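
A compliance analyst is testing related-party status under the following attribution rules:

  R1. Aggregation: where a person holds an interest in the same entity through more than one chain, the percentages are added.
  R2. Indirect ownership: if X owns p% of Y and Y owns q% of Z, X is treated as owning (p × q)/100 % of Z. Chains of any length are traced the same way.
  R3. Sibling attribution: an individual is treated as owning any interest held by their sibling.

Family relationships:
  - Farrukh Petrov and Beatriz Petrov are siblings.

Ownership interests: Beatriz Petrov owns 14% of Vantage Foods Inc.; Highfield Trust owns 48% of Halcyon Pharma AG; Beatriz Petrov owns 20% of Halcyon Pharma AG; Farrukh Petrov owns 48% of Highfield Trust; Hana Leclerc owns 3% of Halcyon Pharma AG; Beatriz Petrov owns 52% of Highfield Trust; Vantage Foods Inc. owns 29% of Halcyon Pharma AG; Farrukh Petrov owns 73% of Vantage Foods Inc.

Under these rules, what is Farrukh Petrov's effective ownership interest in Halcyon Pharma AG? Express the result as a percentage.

93.23%

By sibling attribution (R3), Farrukh Petrov is treated as also owning Beatriz Petrov's interest in Vantage Foods Inc, giving 73% + 14% = 87%.
By sibling attribution (R3), Farrukh Petrov is treated as also owning Beatriz Petrov's interest in Highfield Trust, giving 48% + 52% = 100%.
By sibling attribution (R3), Farrukh Petrov is treated as owning Beatriz Petrov's 20% interest in Halcyon Pharma AG.
Chain via Vantage Foods Inc. (R2): 87% × 29% = 25.23% of Halcyon Pharma AG.
Chain via Highfield Trust (R2): 100% × 48% = 48% of Halcyon Pharma AG.
Direct interest in Halcyon Pharma AG: 20%.
Aggregating (R1): 25.23% + 48% + 20% = 93.23%.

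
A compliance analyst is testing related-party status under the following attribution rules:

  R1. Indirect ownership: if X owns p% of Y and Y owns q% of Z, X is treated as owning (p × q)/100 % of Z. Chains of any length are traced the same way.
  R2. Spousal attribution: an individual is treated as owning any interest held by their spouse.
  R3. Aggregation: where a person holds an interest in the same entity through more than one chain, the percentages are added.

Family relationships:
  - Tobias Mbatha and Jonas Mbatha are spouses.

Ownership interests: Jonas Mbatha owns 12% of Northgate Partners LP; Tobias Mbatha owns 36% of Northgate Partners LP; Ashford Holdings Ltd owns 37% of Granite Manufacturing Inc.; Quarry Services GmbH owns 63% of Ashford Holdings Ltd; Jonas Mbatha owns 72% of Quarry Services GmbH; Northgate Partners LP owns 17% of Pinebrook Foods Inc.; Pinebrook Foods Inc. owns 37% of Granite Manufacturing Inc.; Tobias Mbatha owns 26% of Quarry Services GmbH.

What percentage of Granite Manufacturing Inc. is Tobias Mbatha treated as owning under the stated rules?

25.863%

By spousal attribution (R2), Tobias Mbatha is treated as also owning Jonas Mbatha's interest in Northgate Partners LP, giving 36% + 12% = 48%.
By spousal attribution (R2), Tobias Mbatha is treated as also owning Jonas Mbatha's interest in Quarry Services GmbH, giving 26% + 72% = 98%.
Chain via Northgate Partners LP → Pinebrook Foods Inc. (R1): 48% × 17% × 37% = 3.0192% of Granite Manufacturing Inc.
Chain via Quarry Services GmbH → Ashford Holdings Ltd (R1): 98% × 63% × 37% = 22.8438% of Granite Manufacturing Inc.
Aggregating (R3): 3.0192% + 22.8438% = 25.863%.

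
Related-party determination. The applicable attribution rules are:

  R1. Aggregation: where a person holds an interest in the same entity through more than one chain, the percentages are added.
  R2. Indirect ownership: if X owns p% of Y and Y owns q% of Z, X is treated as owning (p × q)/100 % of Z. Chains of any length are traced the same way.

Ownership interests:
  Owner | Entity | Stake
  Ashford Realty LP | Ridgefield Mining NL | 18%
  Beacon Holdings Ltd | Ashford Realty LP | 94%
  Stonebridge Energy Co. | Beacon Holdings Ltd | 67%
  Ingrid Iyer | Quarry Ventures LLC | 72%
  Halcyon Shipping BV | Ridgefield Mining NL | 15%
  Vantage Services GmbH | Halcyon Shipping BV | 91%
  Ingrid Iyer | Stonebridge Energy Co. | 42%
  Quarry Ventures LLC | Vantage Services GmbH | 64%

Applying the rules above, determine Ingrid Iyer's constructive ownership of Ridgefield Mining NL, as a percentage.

11.051208%

Chain via Quarry Ventures LLC → Vantage Services GmbH → Halcyon Shipping BV (R2): 72% × 64% × 91% × 15% = 6.28992% of Ridgefield Mining NL.
Chain via Stonebridge Energy Co. → Beacon Holdings Ltd → Ashford Realty LP (R2): 42% × 67% × 94% × 18% = 4.761288% of Ridgefield Mining NL.
Aggregating (R1): 6.28992% + 4.761288% = 11.051208%.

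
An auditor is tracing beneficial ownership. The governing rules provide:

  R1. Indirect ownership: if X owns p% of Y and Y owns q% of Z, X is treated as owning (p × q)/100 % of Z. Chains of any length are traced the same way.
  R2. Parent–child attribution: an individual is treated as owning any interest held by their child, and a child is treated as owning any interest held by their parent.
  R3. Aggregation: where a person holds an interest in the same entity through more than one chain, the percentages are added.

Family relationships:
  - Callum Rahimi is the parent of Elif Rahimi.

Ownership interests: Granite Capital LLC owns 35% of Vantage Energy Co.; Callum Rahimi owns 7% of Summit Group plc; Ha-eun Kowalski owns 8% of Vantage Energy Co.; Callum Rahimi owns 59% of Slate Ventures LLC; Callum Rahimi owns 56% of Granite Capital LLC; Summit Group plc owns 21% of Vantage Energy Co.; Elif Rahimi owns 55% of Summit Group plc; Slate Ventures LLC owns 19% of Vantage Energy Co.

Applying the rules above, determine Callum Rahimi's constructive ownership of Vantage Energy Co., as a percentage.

By parent–child attribution (R2), Callum Rahimi is treated as also owning Elif Rahimi's interest in Summit Group plc, giving 7% + 55% = 62%.
Chain via Summit Group plc (R1): 62% × 21% = 13.02% of Vantage Energy Co.
Chain via Granite Capital LLC (R1): 56% × 35% = 19.6% of Vantage Energy Co.
Chain via Slate Ventures LLC (R1): 59% × 19% = 11.21% of Vantage Energy Co.
Aggregating (R3): 13.02% + 19.6% + 11.21% = 43.83%.

43.83%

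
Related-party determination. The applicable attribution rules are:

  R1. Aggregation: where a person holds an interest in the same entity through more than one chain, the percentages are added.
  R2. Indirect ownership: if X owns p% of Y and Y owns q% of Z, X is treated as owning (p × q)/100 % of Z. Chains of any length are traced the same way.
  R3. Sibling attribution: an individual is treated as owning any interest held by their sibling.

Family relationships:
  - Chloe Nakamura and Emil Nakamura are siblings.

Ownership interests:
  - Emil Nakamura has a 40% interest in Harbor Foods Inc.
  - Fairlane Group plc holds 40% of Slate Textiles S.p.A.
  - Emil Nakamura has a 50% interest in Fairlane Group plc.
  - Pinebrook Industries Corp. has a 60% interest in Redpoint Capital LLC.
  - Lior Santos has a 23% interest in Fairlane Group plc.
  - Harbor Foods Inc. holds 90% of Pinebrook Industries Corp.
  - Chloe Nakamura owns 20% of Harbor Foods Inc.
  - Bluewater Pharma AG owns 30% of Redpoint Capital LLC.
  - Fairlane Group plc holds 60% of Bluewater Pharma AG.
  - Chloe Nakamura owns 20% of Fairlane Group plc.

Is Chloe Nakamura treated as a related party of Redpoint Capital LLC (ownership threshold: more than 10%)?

Yes

By sibling attribution (R3), Chloe Nakamura is treated as also owning Emil Nakamura's interest in Harbor Foods Inc, giving 20% + 40% = 60%.
By sibling attribution (R3), Chloe Nakamura is treated as also owning Emil Nakamura's interest in Fairlane Group plc, giving 20% + 50% = 70%.
Chain via Harbor Foods Inc. → Pinebrook Industries Corp. (R2): 60% × 90% × 60% = 32.4% of Redpoint Capital LLC.
Chain via Fairlane Group plc → Bluewater Pharma AG (R2): 70% × 60% × 30% = 12.6% of Redpoint Capital LLC.
Aggregating (R1): 32.4% + 12.6% = 45%.
45% exceeds the 10% threshold, so Chloe is a related party to Redpoint Capital LLC.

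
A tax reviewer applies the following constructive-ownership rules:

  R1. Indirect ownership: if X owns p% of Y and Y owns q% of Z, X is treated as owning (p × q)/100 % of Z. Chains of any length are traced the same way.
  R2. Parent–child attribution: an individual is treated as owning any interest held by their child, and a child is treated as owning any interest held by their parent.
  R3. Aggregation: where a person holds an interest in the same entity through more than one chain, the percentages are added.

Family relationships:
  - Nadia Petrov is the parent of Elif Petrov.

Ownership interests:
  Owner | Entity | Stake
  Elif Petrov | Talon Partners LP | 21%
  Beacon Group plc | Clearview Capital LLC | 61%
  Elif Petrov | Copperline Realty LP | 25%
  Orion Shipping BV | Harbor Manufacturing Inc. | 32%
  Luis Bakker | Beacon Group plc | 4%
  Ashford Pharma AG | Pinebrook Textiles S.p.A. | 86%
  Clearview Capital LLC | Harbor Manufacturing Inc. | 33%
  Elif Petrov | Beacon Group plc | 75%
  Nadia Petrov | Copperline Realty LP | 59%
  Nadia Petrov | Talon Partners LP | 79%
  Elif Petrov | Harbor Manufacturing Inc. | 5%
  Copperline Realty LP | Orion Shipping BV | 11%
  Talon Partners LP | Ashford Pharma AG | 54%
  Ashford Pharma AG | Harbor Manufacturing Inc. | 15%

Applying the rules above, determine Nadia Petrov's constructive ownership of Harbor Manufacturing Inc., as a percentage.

By parent–child attribution (R2), Nadia Petrov is treated as also owning Elif Petrov's interest in Copperline Realty LP, giving 59% + 25% = 84%.
By parent–child attribution (R2), Nadia Petrov is treated as also owning Elif Petrov's interest in Talon Partners LP, giving 79% + 21% = 100%.
By parent–child attribution (R2), Nadia Petrov is treated as owning Elif Petrov's 75% interest in Beacon Group plc.
By parent–child attribution (R2), Nadia Petrov is treated as owning Elif Petrov's 5% interest in Harbor Manufacturing Inc.
Chain via Copperline Realty LP → Orion Shipping BV (R1): 84% × 11% × 32% = 2.9568% of Harbor Manufacturing Inc.
Chain via Talon Partners LP → Ashford Pharma AG (R1): 100% × 54% × 15% = 8.1% of Harbor Manufacturing Inc.
Chain via Beacon Group plc → Clearview Capital LLC (R1): 75% × 61% × 33% = 15.0975% of Harbor Manufacturing Inc.
Direct interest in Harbor Manufacturing Inc: 5%.
Aggregating (R3): 2.9568% + 8.1% + 15.0975% + 5% = 31.1543%.

31.1543%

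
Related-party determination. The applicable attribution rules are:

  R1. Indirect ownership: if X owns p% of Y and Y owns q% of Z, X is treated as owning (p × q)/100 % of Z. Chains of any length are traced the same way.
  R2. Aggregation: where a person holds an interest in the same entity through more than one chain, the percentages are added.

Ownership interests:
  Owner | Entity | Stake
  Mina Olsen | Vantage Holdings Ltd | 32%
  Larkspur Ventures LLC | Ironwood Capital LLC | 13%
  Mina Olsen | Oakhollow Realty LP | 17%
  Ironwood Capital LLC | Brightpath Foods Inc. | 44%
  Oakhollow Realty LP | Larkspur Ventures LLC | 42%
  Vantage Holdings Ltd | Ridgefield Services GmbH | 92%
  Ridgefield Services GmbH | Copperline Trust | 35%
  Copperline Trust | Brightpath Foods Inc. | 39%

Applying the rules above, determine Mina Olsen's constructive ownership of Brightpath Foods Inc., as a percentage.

4.426968%

Chain via Oakhollow Realty LP → Larkspur Ventures LLC → Ironwood Capital LLC (R1): 17% × 42% × 13% × 44% = 0.408408% of Brightpath Foods Inc.
Chain via Vantage Holdings Ltd → Ridgefield Services GmbH → Copperline Trust (R1): 32% × 92% × 35% × 39% = 4.01856% of Brightpath Foods Inc.
Aggregating (R2): 0.408408% + 4.01856% = 4.426968%.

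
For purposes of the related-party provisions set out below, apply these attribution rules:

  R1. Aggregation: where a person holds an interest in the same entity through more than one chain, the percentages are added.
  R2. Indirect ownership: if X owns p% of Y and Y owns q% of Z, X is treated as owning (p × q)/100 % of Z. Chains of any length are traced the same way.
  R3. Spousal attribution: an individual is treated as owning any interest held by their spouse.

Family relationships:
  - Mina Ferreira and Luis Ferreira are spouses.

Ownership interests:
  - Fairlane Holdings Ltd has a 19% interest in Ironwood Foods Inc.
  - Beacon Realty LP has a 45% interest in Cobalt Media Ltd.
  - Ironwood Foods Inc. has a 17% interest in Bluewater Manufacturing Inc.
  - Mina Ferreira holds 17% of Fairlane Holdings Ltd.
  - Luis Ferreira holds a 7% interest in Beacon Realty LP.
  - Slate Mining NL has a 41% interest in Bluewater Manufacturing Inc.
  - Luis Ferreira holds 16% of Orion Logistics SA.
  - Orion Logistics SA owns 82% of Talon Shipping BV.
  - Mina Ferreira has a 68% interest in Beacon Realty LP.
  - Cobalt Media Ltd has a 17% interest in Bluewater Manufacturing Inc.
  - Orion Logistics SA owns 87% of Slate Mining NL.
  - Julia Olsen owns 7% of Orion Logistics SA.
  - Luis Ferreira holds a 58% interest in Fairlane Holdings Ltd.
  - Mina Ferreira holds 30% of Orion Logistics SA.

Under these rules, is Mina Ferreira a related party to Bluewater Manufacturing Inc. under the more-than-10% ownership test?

By spousal attribution (R3), Mina Ferreira is treated as also owning Luis Ferreira's interest in Fairlane Holdings Ltd, giving 17% + 58% = 75%.
By spousal attribution (R3), Mina Ferreira is treated as also owning Luis Ferreira's interest in Beacon Realty LP, giving 68% + 7% = 75%.
By spousal attribution (R3), Mina Ferreira is treated as also owning Luis Ferreira's interest in Orion Logistics SA, giving 30% + 16% = 46%.
Chain via Fairlane Holdings Ltd → Ironwood Foods Inc. (R2): 75% × 19% × 17% = 2.4225% of Bluewater Manufacturing Inc.
Chain via Beacon Realty LP → Cobalt Media Ltd (R2): 75% × 45% × 17% = 5.7375% of Bluewater Manufacturing Inc.
Chain via Orion Logistics SA → Slate Mining NL (R2): 46% × 87% × 41% = 16.4082% of Bluewater Manufacturing Inc.
Aggregating (R1): 2.4225% + 5.7375% + 16.4082% = 24.5682%.
24.5682% exceeds the 10% threshold, so Mina is a related party to Bluewater Manufacturing Inc.

Yes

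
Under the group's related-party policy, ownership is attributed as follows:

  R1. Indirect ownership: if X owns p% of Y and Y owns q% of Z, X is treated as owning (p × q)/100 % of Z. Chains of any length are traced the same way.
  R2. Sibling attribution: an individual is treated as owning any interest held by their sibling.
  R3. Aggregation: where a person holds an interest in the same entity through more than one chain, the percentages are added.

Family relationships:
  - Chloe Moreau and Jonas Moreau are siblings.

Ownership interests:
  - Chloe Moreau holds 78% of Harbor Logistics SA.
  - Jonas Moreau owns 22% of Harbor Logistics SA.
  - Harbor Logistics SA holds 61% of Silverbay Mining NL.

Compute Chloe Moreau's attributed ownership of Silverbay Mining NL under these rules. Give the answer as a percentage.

By sibling attribution (R2), Chloe Moreau is treated as also owning Jonas Moreau's interest in Harbor Logistics SA, giving 78% + 22% = 100%.
Chain via Harbor Logistics SA (R1): 100% × 61% = 61% of Silverbay Mining NL.

61%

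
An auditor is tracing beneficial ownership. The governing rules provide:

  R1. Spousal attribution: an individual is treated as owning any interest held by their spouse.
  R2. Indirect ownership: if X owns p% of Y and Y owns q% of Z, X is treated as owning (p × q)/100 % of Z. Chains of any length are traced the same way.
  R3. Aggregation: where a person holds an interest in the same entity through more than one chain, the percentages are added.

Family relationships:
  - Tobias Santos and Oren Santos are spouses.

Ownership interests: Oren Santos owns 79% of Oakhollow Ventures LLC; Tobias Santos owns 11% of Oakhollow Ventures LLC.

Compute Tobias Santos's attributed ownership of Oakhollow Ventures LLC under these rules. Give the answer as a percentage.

90%

By spousal attribution (R1), Tobias Santos is treated as also owning Oren Santos's interest in Oakhollow Ventures LLC, giving 11% + 79% = 90%.
Direct interest in Oakhollow Ventures LLC: 90%.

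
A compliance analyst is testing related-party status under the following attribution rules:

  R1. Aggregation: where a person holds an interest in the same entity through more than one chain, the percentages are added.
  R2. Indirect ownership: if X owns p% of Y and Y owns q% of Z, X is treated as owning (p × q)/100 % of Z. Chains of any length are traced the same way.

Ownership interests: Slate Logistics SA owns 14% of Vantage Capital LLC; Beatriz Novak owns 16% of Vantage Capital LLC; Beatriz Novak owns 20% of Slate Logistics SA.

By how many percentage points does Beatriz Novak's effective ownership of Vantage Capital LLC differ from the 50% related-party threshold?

Chain via Slate Logistics SA (R2): 20% × 14% = 2.8% of Vantage Capital LLC.
Direct interest in Vantage Capital LLC: 16%.
Aggregating (R1): 2.8% + 16% = 18.8%.
18.8% falls short of the 50% threshold by 31.2 percentage points.

31.2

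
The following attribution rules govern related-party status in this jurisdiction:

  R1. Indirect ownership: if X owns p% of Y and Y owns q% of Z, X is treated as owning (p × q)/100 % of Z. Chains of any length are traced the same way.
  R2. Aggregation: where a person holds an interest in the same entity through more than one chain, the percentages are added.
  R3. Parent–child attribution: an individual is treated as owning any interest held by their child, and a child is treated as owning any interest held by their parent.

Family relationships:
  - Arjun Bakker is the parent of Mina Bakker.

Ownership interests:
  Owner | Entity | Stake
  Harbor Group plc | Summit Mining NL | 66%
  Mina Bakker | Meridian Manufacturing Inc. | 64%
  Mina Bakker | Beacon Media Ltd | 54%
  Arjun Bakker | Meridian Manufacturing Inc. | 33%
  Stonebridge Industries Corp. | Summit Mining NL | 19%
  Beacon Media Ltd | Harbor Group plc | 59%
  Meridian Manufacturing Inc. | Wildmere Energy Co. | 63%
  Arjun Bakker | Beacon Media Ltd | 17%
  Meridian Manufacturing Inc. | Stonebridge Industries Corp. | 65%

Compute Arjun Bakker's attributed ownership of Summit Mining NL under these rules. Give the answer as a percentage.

39.6269%

By parent–child attribution (R3), Arjun Bakker is treated as also owning Mina Bakker's interest in Beacon Media Ltd, giving 17% + 54% = 71%.
By parent–child attribution (R3), Arjun Bakker is treated as also owning Mina Bakker's interest in Meridian Manufacturing Inc, giving 33% + 64% = 97%.
Chain via Beacon Media Ltd → Harbor Group plc (R1): 71% × 59% × 66% = 27.6474% of Summit Mining NL.
Chain via Meridian Manufacturing Inc. → Stonebridge Industries Corp. (R1): 97% × 65% × 19% = 11.9795% of Summit Mining NL.
Aggregating (R2): 27.6474% + 11.9795% = 39.6269%.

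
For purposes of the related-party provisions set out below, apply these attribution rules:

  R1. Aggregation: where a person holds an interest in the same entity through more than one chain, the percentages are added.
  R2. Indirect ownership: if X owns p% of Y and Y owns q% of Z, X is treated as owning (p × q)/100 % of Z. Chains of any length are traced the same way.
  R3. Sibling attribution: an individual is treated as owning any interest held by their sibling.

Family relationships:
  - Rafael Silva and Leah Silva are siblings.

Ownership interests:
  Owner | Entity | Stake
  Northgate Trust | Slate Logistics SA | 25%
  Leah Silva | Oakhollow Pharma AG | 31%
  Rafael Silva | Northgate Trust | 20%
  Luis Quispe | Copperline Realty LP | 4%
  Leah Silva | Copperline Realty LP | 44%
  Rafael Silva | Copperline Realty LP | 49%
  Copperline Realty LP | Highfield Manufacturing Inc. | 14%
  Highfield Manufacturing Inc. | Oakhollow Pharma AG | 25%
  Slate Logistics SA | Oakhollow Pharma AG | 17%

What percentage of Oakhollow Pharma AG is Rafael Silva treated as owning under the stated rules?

35.105%

By sibling attribution (R3), Rafael Silva is treated as also owning Leah Silva's interest in Copperline Realty LP, giving 49% + 44% = 93%.
By sibling attribution (R3), Rafael Silva is treated as owning Leah Silva's 31% interest in Oakhollow Pharma AG.
Chain via Northgate Trust → Slate Logistics SA (R2): 20% × 25% × 17% = 0.85% of Oakhollow Pharma AG.
Chain via Copperline Realty LP → Highfield Manufacturing Inc. (R2): 93% × 14% × 25% = 3.255% of Oakhollow Pharma AG.
Direct interest in Oakhollow Pharma AG: 31%.
Aggregating (R1): 0.85% + 3.255% + 31% = 35.105%.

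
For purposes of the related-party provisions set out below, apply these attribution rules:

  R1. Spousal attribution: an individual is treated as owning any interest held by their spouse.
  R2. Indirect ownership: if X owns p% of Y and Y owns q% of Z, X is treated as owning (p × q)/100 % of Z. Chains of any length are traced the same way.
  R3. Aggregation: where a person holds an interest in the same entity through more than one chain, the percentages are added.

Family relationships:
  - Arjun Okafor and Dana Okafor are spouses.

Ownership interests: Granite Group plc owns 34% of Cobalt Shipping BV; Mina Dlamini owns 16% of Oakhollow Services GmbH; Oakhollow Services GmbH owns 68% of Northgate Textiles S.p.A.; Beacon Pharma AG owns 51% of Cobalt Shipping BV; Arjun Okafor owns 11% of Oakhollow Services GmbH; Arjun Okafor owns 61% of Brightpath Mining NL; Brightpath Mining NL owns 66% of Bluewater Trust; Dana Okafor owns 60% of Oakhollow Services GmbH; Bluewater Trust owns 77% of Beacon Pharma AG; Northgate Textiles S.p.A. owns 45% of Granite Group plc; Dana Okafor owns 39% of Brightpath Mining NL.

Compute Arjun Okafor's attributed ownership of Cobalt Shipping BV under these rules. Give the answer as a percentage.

33.30504%

By spousal attribution (R1), Arjun Okafor is treated as also owning Dana Okafor's interest in Brightpath Mining NL, giving 61% + 39% = 100%.
By spousal attribution (R1), Arjun Okafor is treated as also owning Dana Okafor's interest in Oakhollow Services GmbH, giving 11% + 60% = 71%.
Chain via Brightpath Mining NL → Bluewater Trust → Beacon Pharma AG (R2): 100% × 66% × 77% × 51% = 25.9182% of Cobalt Shipping BV.
Chain via Oakhollow Services GmbH → Northgate Textiles S.p.A. → Granite Group plc (R2): 71% × 68% × 45% × 34% = 7.38684% of Cobalt Shipping BV.
Aggregating (R3): 25.9182% + 7.38684% = 33.30504%.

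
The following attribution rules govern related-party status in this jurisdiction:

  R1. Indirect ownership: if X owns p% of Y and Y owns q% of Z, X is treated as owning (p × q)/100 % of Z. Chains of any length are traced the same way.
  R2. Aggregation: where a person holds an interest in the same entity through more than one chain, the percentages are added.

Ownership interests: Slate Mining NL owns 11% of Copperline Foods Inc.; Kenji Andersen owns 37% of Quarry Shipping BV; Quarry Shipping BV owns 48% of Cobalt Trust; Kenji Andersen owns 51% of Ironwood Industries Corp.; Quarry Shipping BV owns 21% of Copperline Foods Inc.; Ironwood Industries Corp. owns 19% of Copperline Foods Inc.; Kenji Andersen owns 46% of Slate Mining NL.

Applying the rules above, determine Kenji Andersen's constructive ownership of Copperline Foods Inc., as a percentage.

22.52%

Chain via Quarry Shipping BV (R1): 37% × 21% = 7.77% of Copperline Foods Inc.
Chain via Ironwood Industries Corp. (R1): 51% × 19% = 9.69% of Copperline Foods Inc.
Chain via Slate Mining NL (R1): 46% × 11% = 5.06% of Copperline Foods Inc.
Aggregating (R2): 7.77% + 9.69% + 5.06% = 22.52%.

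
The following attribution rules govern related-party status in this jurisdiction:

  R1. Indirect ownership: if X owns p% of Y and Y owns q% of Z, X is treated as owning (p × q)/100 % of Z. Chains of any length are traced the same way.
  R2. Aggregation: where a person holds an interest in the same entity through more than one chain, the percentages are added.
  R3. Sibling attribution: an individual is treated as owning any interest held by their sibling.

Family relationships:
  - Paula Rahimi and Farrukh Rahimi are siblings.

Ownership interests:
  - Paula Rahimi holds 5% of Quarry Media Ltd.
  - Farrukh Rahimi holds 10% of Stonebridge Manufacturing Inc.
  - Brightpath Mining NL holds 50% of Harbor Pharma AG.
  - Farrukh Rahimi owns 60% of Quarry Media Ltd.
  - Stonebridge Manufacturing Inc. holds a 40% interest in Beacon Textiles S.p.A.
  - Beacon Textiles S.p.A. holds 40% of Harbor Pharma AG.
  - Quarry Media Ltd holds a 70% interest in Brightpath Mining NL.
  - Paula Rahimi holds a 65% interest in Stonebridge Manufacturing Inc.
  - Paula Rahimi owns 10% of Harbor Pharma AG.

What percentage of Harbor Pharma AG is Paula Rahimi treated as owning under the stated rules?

By sibling attribution (R3), Paula Rahimi is treated as also owning Farrukh Rahimi's interest in Quarry Media Ltd, giving 5% + 60% = 65%.
By sibling attribution (R3), Paula Rahimi is treated as also owning Farrukh Rahimi's interest in Stonebridge Manufacturing Inc, giving 65% + 10% = 75%.
Chain via Quarry Media Ltd → Brightpath Mining NL (R1): 65% × 70% × 50% = 22.75% of Harbor Pharma AG.
Chain via Stonebridge Manufacturing Inc. → Beacon Textiles S.p.A. (R1): 75% × 40% × 40% = 12% of Harbor Pharma AG.
Direct interest in Harbor Pharma AG: 10%.
Aggregating (R2): 22.75% + 12% + 10% = 44.75%.

44.75%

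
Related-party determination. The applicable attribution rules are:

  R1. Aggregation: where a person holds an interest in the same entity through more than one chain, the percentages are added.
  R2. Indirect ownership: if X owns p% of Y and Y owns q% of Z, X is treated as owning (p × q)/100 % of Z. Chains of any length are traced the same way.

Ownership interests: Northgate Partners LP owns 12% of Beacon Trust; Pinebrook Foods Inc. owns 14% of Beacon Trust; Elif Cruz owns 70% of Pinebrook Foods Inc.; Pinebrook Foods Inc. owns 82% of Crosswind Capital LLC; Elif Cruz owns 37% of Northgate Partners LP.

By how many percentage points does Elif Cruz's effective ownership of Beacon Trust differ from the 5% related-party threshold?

Chain via Northgate Partners LP (R2): 37% × 12% = 4.44% of Beacon Trust.
Chain via Pinebrook Foods Inc. (R2): 70% × 14% = 9.8% of Beacon Trust.
Aggregating (R1): 4.44% + 9.8% = 14.24%.
14.24% exceeds the 5% threshold by 9.24 percentage points.

9.24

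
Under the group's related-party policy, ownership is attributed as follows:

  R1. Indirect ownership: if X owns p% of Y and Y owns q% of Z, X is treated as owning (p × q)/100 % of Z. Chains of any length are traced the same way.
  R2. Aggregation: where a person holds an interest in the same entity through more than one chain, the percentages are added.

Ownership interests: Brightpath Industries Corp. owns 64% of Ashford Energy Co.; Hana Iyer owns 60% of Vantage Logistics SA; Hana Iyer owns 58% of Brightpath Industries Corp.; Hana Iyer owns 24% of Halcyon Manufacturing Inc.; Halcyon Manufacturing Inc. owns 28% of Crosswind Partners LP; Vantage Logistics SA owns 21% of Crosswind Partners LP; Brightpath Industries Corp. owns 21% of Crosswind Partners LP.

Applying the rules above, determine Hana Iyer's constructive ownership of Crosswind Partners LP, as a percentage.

Chain via Vantage Logistics SA (R1): 60% × 21% = 12.6% of Crosswind Partners LP.
Chain via Halcyon Manufacturing Inc. (R1): 24% × 28% = 6.72% of Crosswind Partners LP.
Chain via Brightpath Industries Corp. (R1): 58% × 21% = 12.18% of Crosswind Partners LP.
Aggregating (R2): 12.6% + 6.72% + 12.18% = 31.5%.

31.5%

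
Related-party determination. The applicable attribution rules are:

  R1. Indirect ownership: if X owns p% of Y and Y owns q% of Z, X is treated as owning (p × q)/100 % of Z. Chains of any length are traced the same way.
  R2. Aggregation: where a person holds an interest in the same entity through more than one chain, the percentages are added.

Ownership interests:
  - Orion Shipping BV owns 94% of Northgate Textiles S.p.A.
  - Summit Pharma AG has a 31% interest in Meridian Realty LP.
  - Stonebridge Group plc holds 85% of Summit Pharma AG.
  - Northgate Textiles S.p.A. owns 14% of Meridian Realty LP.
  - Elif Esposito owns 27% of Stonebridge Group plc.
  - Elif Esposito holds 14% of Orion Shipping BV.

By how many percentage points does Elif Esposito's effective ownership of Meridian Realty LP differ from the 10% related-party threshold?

1.0431

Chain via Stonebridge Group plc → Summit Pharma AG (R1): 27% × 85% × 31% = 7.1145% of Meridian Realty LP.
Chain via Orion Shipping BV → Northgate Textiles S.p.A. (R1): 14% × 94% × 14% = 1.8424% of Meridian Realty LP.
Aggregating (R2): 7.1145% + 1.8424% = 8.9569%.
8.9569% falls short of the 10% threshold by 1.0431 percentage points.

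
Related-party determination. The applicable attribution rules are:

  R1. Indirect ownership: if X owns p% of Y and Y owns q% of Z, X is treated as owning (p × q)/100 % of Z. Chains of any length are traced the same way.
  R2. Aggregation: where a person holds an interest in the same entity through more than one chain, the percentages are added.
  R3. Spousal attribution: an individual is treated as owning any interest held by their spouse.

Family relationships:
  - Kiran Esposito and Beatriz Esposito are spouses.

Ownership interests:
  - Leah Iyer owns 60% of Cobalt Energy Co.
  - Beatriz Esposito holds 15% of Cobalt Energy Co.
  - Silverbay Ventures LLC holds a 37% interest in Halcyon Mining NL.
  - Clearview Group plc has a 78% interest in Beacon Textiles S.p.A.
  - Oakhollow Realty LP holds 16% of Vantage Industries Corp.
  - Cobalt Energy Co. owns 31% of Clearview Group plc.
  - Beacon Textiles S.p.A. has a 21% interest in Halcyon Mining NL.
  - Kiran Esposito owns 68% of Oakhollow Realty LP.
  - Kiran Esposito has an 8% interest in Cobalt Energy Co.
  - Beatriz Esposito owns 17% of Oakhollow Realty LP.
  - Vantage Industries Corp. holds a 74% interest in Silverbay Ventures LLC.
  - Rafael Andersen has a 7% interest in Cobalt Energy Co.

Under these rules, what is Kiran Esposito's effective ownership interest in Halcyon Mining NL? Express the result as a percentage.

By spousal attribution (R3), Kiran Esposito is treated as also owning Beatriz Esposito's interest in Oakhollow Realty LP, giving 68% + 17% = 85%.
By spousal attribution (R3), Kiran Esposito is treated as also owning Beatriz Esposito's interest in Cobalt Energy Co, giving 8% + 15% = 23%.
Chain via Oakhollow Realty LP → Vantage Industries Corp. → Silverbay Ventures LLC (R1): 85% × 16% × 74% × 37% = 3.72368% of Halcyon Mining NL.
Chain via Cobalt Energy Co. → Clearview Group plc → Beacon Textiles S.p.A. (R1): 23% × 31% × 78% × 21% = 1.167894% of Halcyon Mining NL.
Aggregating (R2): 3.72368% + 1.167894% = 4.891574%.

4.891574%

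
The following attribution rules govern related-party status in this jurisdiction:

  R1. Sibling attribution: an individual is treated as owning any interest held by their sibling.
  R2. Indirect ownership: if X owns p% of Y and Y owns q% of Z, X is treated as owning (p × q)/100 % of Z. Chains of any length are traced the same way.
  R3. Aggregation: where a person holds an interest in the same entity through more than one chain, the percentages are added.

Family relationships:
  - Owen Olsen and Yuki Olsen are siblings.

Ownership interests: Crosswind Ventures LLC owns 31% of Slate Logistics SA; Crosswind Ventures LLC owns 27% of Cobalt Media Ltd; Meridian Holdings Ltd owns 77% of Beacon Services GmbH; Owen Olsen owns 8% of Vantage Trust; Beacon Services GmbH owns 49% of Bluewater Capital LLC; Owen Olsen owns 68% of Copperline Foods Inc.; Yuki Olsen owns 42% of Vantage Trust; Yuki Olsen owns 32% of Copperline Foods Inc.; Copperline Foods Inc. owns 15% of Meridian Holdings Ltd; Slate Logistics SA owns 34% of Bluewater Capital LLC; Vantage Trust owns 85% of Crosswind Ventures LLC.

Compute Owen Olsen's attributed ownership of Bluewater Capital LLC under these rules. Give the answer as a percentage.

By sibling attribution (R1), Owen Olsen is treated as also owning Yuki Olsen's interest in Vantage Trust, giving 8% + 42% = 50%.
By sibling attribution (R1), Owen Olsen is treated as also owning Yuki Olsen's interest in Copperline Foods Inc, giving 68% + 32% = 100%.
Chain via Vantage Trust → Crosswind Ventures LLC → Slate Logistics SA (R2): 50% × 85% × 31% × 34% = 4.4795% of Bluewater Capital LLC.
Chain via Copperline Foods Inc. → Meridian Holdings Ltd → Beacon Services GmbH (R2): 100% × 15% × 77% × 49% = 5.6595% of Bluewater Capital LLC.
Aggregating (R3): 4.4795% + 5.6595% = 10.139%.

10.139%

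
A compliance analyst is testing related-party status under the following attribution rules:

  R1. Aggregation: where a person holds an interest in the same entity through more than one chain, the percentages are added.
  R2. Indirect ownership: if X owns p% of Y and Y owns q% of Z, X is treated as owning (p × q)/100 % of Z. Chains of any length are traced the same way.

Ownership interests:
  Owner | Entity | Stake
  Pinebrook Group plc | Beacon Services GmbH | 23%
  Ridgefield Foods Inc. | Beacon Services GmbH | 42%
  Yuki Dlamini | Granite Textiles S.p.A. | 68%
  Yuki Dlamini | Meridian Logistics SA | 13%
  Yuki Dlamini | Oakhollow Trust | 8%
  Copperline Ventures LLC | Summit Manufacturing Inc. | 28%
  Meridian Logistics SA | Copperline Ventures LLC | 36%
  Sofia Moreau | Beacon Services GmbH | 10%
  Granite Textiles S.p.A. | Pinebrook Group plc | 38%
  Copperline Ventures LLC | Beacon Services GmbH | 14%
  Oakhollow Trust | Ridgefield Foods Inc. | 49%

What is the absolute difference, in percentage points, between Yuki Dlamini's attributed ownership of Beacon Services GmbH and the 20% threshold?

Chain via Granite Textiles S.p.A. → Pinebrook Group plc (R2): 68% × 38% × 23% = 5.9432% of Beacon Services GmbH.
Chain via Oakhollow Trust → Ridgefield Foods Inc. (R2): 8% × 49% × 42% = 1.6464% of Beacon Services GmbH.
Chain via Meridian Logistics SA → Copperline Ventures LLC (R2): 13% × 36% × 14% = 0.6552% of Beacon Services GmbH.
Aggregating (R1): 5.9432% + 1.6464% + 0.6552% = 8.2448%.
8.2448% falls short of the 20% threshold by 11.7552 percentage points.

11.7552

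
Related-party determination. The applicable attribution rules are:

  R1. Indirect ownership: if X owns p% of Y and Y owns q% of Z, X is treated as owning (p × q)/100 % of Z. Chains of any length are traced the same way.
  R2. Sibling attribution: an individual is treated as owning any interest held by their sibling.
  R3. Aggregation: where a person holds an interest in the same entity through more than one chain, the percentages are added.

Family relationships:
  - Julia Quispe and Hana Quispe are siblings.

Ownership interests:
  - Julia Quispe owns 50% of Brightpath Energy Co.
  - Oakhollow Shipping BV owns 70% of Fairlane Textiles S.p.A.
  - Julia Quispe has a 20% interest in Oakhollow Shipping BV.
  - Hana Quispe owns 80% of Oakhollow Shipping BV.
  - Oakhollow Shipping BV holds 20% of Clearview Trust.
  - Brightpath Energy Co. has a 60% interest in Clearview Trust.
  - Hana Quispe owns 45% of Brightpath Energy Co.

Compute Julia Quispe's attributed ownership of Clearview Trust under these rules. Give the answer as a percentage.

By sibling attribution (R2), Julia Quispe is treated as also owning Hana Quispe's interest in Oakhollow Shipping BV, giving 20% + 80% = 100%.
By sibling attribution (R2), Julia Quispe is treated as also owning Hana Quispe's interest in Brightpath Energy Co, giving 50% + 45% = 95%.
Chain via Oakhollow Shipping BV (R1): 100% × 20% = 20% of Clearview Trust.
Chain via Brightpath Energy Co. (R1): 95% × 60% = 57% of Clearview Trust.
Aggregating (R3): 20% + 57% = 77%.

77%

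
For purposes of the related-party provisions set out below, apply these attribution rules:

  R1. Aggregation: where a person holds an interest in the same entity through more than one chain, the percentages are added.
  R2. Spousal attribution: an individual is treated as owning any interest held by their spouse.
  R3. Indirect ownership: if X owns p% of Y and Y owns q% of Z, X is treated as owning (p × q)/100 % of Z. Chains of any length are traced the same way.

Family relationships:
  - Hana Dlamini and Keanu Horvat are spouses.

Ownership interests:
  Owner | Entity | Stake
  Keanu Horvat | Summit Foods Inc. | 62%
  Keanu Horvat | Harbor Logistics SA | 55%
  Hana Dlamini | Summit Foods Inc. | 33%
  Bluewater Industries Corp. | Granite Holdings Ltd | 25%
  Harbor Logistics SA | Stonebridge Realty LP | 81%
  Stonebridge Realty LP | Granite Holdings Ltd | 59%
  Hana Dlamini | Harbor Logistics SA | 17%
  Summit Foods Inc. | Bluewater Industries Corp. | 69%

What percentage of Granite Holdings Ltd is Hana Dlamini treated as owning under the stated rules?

50.7963%

By spousal attribution (R2), Hana Dlamini is treated as also owning Keanu Horvat's interest in Summit Foods Inc, giving 33% + 62% = 95%.
By spousal attribution (R2), Hana Dlamini is treated as also owning Keanu Horvat's interest in Harbor Logistics SA, giving 17% + 55% = 72%.
Chain via Summit Foods Inc. → Bluewater Industries Corp. (R3): 95% × 69% × 25% = 16.3875% of Granite Holdings Ltd.
Chain via Harbor Logistics SA → Stonebridge Realty LP (R3): 72% × 81% × 59% = 34.4088% of Granite Holdings Ltd.
Aggregating (R1): 16.3875% + 34.4088% = 50.7963%.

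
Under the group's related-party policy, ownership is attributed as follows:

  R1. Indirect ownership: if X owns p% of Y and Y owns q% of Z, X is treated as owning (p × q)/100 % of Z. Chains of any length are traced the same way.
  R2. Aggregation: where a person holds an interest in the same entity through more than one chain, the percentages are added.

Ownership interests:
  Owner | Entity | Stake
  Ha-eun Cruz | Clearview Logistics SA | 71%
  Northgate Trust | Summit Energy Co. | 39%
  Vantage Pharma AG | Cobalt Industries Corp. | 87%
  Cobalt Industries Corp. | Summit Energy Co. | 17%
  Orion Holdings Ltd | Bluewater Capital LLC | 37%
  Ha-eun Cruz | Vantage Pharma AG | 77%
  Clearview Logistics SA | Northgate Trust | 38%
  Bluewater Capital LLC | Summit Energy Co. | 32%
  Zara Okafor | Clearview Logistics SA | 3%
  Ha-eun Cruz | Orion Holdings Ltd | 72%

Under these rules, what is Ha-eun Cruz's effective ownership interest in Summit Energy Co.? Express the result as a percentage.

30.4353%

Chain via Orion Holdings Ltd → Bluewater Capital LLC (R1): 72% × 37% × 32% = 8.5248% of Summit Energy Co.
Chain via Vantage Pharma AG → Cobalt Industries Corp. (R1): 77% × 87% × 17% = 11.3883% of Summit Energy Co.
Chain via Clearview Logistics SA → Northgate Trust (R1): 71% × 38% × 39% = 10.5222% of Summit Energy Co.
Aggregating (R2): 8.5248% + 11.3883% + 10.5222% = 30.4353%.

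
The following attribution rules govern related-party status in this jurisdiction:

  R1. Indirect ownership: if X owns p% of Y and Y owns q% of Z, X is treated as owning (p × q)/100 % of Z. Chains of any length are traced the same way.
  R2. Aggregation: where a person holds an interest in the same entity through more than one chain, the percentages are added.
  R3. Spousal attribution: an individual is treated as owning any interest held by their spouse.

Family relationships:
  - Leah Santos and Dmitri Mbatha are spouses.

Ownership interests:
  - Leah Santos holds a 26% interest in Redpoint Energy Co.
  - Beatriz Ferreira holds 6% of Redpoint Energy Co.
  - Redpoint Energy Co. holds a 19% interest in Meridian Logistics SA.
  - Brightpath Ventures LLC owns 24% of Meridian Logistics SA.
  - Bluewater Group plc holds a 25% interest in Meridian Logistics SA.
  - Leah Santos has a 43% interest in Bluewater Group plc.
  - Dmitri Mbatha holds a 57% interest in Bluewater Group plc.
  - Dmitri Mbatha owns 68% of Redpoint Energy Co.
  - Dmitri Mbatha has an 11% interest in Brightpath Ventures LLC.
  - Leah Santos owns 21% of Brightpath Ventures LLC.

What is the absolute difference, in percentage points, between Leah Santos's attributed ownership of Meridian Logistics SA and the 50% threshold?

0.54

By spousal attribution (R3), Leah Santos is treated as also owning Dmitri Mbatha's interest in Brightpath Ventures LLC, giving 21% + 11% = 32%.
By spousal attribution (R3), Leah Santos is treated as also owning Dmitri Mbatha's interest in Redpoint Energy Co, giving 26% + 68% = 94%.
By spousal attribution (R3), Leah Santos is treated as also owning Dmitri Mbatha's interest in Bluewater Group plc, giving 43% + 57% = 100%.
Chain via Brightpath Ventures LLC (R1): 32% × 24% = 7.68% of Meridian Logistics SA.
Chain via Redpoint Energy Co. (R1): 94% × 19% = 17.86% of Meridian Logistics SA.
Chain via Bluewater Group plc (R1): 100% × 25% = 25% of Meridian Logistics SA.
Aggregating (R2): 7.68% + 17.86% + 25% = 50.54%.
50.54% exceeds the 50% threshold by 0.54 percentage points.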